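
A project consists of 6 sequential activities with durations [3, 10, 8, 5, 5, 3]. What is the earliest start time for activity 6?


Activity 6 starts after activities 1 through 5 complete.
Predecessor durations: [3, 10, 8, 5, 5]
ES = 3 + 10 + 8 + 5 + 5 = 31

31


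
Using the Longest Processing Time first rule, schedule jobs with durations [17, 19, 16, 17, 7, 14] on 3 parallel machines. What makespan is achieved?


Sort jobs in decreasing order (LPT): [19, 17, 17, 16, 14, 7]
Assign each job to the least loaded machine:
  Machine 1: jobs [19, 7], load = 26
  Machine 2: jobs [17, 16], load = 33
  Machine 3: jobs [17, 14], load = 31
Makespan = max load = 33

33


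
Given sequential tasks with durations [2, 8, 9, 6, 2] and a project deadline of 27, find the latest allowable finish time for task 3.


LF(activity 3) = deadline - sum of successor durations
Successors: activities 4 through 5 with durations [6, 2]
Sum of successor durations = 8
LF = 27 - 8 = 19

19


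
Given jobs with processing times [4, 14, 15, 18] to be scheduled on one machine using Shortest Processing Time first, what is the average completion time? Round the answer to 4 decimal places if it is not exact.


Sort jobs by processing time (SPT order): [4, 14, 15, 18]
Compute completion times sequentially:
  Job 1: processing = 4, completes at 4
  Job 2: processing = 14, completes at 18
  Job 3: processing = 15, completes at 33
  Job 4: processing = 18, completes at 51
Sum of completion times = 106
Average completion time = 106/4 = 26.5

26.5


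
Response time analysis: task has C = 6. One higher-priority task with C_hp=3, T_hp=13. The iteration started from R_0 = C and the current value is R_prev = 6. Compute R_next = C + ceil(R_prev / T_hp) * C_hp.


R_next = C + ceil(R_prev / T_hp) * C_hp
ceil(6 / 13) = ceil(0.4615) = 1
Interference = 1 * 3 = 3
R_next = 6 + 3 = 9

9


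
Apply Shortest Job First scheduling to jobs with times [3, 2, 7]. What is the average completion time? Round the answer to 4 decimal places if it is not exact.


SJF order (ascending): [2, 3, 7]
Completion times:
  Job 1: burst=2, C=2
  Job 2: burst=3, C=5
  Job 3: burst=7, C=12
Average completion = 19/3 = 6.3333

6.3333


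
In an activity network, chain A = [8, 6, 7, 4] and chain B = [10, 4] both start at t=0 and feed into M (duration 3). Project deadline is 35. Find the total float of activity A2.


Forward pass: ES(A2) = sum of predecessors on chain A = 8
EF = ES + duration = 8 + 6 = 14
Backward pass: LF(M) = deadline = 35; LS(M) = 35 - 3 = 32
LF(A2) = LS(M) - sum(successors on chain A) = 32 - 11 = 21
LS = LF - duration = 21 - 6 = 15
Total float = LS - ES = 15 - 8 = 7

7


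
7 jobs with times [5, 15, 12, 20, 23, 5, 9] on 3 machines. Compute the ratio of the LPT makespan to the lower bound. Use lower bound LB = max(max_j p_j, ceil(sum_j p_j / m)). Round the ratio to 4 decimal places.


LPT order: [23, 20, 15, 12, 9, 5, 5]
Machine loads after assignment: [28, 29, 32]
LPT makespan = 32
Lower bound = max(max_job, ceil(total/3)) = max(23, 30) = 30
Ratio = 32 / 30 = 1.0667

1.0667


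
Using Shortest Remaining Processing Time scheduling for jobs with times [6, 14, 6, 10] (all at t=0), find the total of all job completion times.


Since all jobs arrive at t=0, SRPT equals SPT ordering.
SPT order: [6, 6, 10, 14]
Completion times:
  Job 1: p=6, C=6
  Job 2: p=6, C=12
  Job 3: p=10, C=22
  Job 4: p=14, C=36
Total completion time = 6 + 12 + 22 + 36 = 76

76


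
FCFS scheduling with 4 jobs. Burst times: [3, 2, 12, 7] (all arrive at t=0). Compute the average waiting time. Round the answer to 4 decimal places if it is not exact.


FCFS order (as given): [3, 2, 12, 7]
Waiting times:
  Job 1: wait = 0
  Job 2: wait = 3
  Job 3: wait = 5
  Job 4: wait = 17
Sum of waiting times = 25
Average waiting time = 25/4 = 6.25

6.25


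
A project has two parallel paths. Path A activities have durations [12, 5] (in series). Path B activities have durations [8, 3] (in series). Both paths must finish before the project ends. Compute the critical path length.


Path A total = 12 + 5 = 17
Path B total = 8 + 3 = 11
Critical path = longest path = max(17, 11) = 17

17


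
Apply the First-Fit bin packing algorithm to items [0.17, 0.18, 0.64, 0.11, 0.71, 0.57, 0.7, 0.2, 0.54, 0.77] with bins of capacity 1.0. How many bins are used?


Place items sequentially using First-Fit:
  Item 0.17 -> new Bin 1
  Item 0.18 -> Bin 1 (now 0.35)
  Item 0.64 -> Bin 1 (now 0.99)
  Item 0.11 -> new Bin 2
  Item 0.71 -> Bin 2 (now 0.82)
  Item 0.57 -> new Bin 3
  Item 0.7 -> new Bin 4
  Item 0.2 -> Bin 3 (now 0.77)
  Item 0.54 -> new Bin 5
  Item 0.77 -> new Bin 6
Total bins used = 6

6


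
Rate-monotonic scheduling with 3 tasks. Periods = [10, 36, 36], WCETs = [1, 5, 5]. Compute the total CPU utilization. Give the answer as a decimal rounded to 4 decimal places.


Compute individual utilizations (exact fractions):
  Task 1: C/T = 1/10 (approx. 0.1)
  Task 2: C/T = 5/36 (approx. 0.1389)
  Task 3: C/T = 5/36 (approx. 0.1389)
Total utilization U = 1/10 + 5/36 + 5/36 = 17/45
Rounded to 4 decimal places: U = 0.3778
RM (Liu & Layland) bound for 3 tasks = 0.779763; compare with U = 17/45 (approx. 0.377778)
U <= bound, so schedulable by RM sufficient condition.

0.3778


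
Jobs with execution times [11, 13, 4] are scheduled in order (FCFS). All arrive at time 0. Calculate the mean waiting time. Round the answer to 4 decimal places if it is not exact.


FCFS order (as given): [11, 13, 4]
Waiting times:
  Job 1: wait = 0
  Job 2: wait = 11
  Job 3: wait = 24
Sum of waiting times = 35
Average waiting time = 35/3 = 11.6667

11.6667


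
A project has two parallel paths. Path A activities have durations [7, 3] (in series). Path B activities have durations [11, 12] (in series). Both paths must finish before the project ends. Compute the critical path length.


Path A total = 7 + 3 = 10
Path B total = 11 + 12 = 23
Critical path = longest path = max(10, 23) = 23

23


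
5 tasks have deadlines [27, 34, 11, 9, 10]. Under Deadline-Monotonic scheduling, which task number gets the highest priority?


Sort tasks by relative deadline (ascending):
  Task 4: deadline = 9
  Task 5: deadline = 10
  Task 3: deadline = 11
  Task 1: deadline = 27
  Task 2: deadline = 34
Priority order (highest first): [4, 5, 3, 1, 2]
Highest priority task = 4

4


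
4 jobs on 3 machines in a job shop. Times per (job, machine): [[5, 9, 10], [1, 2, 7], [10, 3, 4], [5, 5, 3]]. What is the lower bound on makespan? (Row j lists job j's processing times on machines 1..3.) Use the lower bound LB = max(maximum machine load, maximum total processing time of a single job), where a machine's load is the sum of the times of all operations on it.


Machine loads:
  Machine 1: 5 + 1 + 10 + 5 = 21
  Machine 2: 9 + 2 + 3 + 5 = 19
  Machine 3: 10 + 7 + 4 + 3 = 24
Max machine load = 24
Job totals:
  Job 1: 24
  Job 2: 10
  Job 3: 17
  Job 4: 13
Max job total = 24
Lower bound = max(24, 24) = 24

24


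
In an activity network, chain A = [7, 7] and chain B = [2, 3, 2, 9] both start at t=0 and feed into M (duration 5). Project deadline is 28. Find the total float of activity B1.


Forward pass: ES(B1) = sum of predecessors on chain B = 0
EF = ES + duration = 0 + 2 = 2
Backward pass: LF(M) = deadline = 28; LS(M) = 28 - 5 = 23
LF(B1) = LS(M) - sum(successors on chain B) = 23 - 14 = 9
LS = LF - duration = 9 - 2 = 7
Total float = LS - ES = 7 - 0 = 7

7


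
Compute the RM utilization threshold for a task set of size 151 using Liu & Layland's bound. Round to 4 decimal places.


Compute 2^(1/151) = 1.0046009306
Subtract 1: 1.0046009306 - 1 = 0.0046009306
Multiply by n: 151 * 0.0046009306 = 0.6947405206
Round to 4 dp: 0.6947

0.6947


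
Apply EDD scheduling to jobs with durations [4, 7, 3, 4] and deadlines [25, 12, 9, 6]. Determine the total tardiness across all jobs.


Sort by due date (EDD order): [(4, 6), (3, 9), (7, 12), (4, 25)]
Compute completion times and tardiness:
  Job 1: p=4, d=6, C=4, tardiness=max(0,4-6)=0
  Job 2: p=3, d=9, C=7, tardiness=max(0,7-9)=0
  Job 3: p=7, d=12, C=14, tardiness=max(0,14-12)=2
  Job 4: p=4, d=25, C=18, tardiness=max(0,18-25)=0
Total tardiness = 2

2


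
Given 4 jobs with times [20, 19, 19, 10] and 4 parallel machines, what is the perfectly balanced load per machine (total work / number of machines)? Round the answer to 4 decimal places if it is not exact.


Total processing time = 20 + 19 + 19 + 10 = 68
Number of machines = 4
Ideal balanced load = 68 / 4 = 17.0

17.0


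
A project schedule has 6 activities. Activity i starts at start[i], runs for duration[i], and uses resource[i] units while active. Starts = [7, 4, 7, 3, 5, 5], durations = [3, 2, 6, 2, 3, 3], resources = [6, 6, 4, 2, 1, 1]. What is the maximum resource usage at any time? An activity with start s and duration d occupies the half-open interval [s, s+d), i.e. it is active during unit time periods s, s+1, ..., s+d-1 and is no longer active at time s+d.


Each activity i is active on [start_i, start_i + duration_i).
Compute total resource usage per time slot:
  t=0: active resources = [], total = 0
  t=1: active resources = [], total = 0
  t=2: active resources = [], total = 0
  t=3: active resources = [2], total = 2
  t=4: active resources = [6, 2], total = 8
  t=5: active resources = [6, 1, 1], total = 8
  t=6: active resources = [1, 1], total = 2
  t=7: active resources = [6, 4, 1, 1], total = 12
  t=8: active resources = [6, 4], total = 10
  t=9: active resources = [6, 4], total = 10
  t=10: active resources = [4], total = 4
  t=11: active resources = [4], total = 4
  t=12: active resources = [4], total = 4
Peak resource demand = 12

12


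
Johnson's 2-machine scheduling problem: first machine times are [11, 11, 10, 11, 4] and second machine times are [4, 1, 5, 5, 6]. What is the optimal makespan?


Apply Johnson's rule:
  Group 1 (a <= b): [(5, 4, 6)]
  Group 2 (a > b): [(3, 10, 5), (4, 11, 5), (1, 11, 4), (2, 11, 1)]
Optimal job order: [5, 3, 4, 1, 2]
Schedule:
  Job 5: M1 done at 4, M2 done at 10
  Job 3: M1 done at 14, M2 done at 19
  Job 4: M1 done at 25, M2 done at 30
  Job 1: M1 done at 36, M2 done at 40
  Job 2: M1 done at 47, M2 done at 48
Makespan = 48

48


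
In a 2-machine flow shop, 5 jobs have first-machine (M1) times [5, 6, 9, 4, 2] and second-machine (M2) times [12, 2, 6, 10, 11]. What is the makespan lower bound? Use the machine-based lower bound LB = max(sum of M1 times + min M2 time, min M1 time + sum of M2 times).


LB1 = sum(M1 times) + min(M2 times) = 26 + 2 = 28
LB2 = min(M1 times) + sum(M2 times) = 2 + 41 = 43
Lower bound = max(LB1, LB2) = max(28, 43) = 43

43


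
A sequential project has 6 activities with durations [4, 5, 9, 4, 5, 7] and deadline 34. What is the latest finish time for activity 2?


LF(activity 2) = deadline - sum of successor durations
Successors: activities 3 through 6 with durations [9, 4, 5, 7]
Sum of successor durations = 25
LF = 34 - 25 = 9

9


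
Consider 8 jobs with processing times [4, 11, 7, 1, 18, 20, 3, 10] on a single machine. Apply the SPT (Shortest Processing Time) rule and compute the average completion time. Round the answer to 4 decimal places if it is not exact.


Sort jobs by processing time (SPT order): [1, 3, 4, 7, 10, 11, 18, 20]
Compute completion times sequentially:
  Job 1: processing = 1, completes at 1
  Job 2: processing = 3, completes at 4
  Job 3: processing = 4, completes at 8
  Job 4: processing = 7, completes at 15
  Job 5: processing = 10, completes at 25
  Job 6: processing = 11, completes at 36
  Job 7: processing = 18, completes at 54
  Job 8: processing = 20, completes at 74
Sum of completion times = 217
Average completion time = 217/8 = 27.125

27.125


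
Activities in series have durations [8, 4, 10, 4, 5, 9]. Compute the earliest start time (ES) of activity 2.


Activity 2 starts after activities 1 through 1 complete.
Predecessor durations: [8]
ES = 8 = 8

8


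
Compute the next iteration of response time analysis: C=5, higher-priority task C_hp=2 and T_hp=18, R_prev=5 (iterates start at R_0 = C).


R_next = C + ceil(R_prev / T_hp) * C_hp
ceil(5 / 18) = ceil(0.2778) = 1
Interference = 1 * 2 = 2
R_next = 5 + 2 = 7

7


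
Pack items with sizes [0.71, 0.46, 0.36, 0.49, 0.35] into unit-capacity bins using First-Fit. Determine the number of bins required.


Place items sequentially using First-Fit:
  Item 0.71 -> new Bin 1
  Item 0.46 -> new Bin 2
  Item 0.36 -> Bin 2 (now 0.82)
  Item 0.49 -> new Bin 3
  Item 0.35 -> Bin 3 (now 0.84)
Total bins used = 3

3


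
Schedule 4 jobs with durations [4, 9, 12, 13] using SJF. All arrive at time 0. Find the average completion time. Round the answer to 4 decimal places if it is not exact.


SJF order (ascending): [4, 9, 12, 13]
Completion times:
  Job 1: burst=4, C=4
  Job 2: burst=9, C=13
  Job 3: burst=12, C=25
  Job 4: burst=13, C=38
Average completion = 80/4 = 20.0

20.0


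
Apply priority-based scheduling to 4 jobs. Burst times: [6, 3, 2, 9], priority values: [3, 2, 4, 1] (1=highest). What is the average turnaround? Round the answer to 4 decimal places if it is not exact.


Sort by priority (ascending = highest first):
Order: [(1, 9), (2, 3), (3, 6), (4, 2)]
Completion times:
  Priority 1, burst=9, C=9
  Priority 2, burst=3, C=12
  Priority 3, burst=6, C=18
  Priority 4, burst=2, C=20
Average turnaround = 59/4 = 14.75

14.75


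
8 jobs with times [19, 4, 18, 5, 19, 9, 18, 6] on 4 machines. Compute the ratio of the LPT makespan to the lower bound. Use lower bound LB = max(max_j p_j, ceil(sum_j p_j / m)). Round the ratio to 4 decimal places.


LPT order: [19, 19, 18, 18, 9, 6, 5, 4]
Machine loads after assignment: [24, 23, 27, 24]
LPT makespan = 27
Lower bound = max(max_job, ceil(total/4)) = max(19, 25) = 25
Ratio = 27 / 25 = 1.08

1.08


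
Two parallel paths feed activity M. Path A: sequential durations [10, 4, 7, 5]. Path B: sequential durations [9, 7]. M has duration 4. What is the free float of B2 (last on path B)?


ES(B2) = sum of predecessors on chain B = 9
EF(B2) = ES + duration = 9 + 7 = 16
Successor of B2 is M. ES(M) = max(sum(A), sum(B)) = max(26, 16) = 26
Free float = ES(successor) - EF(current) = 26 - 16 = 10

10


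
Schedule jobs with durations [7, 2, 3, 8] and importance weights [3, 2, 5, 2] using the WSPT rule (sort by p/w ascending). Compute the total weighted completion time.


Compute p/w ratios and sort ascending (WSPT): [(3, 5), (2, 2), (7, 3), (8, 2)]
Compute weighted completion times:
  Job (p=3,w=5): C=3, w*C=5*3=15
  Job (p=2,w=2): C=5, w*C=2*5=10
  Job (p=7,w=3): C=12, w*C=3*12=36
  Job (p=8,w=2): C=20, w*C=2*20=40
Total weighted completion time = 101

101


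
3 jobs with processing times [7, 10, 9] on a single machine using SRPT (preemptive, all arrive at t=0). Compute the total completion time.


Since all jobs arrive at t=0, SRPT equals SPT ordering.
SPT order: [7, 9, 10]
Completion times:
  Job 1: p=7, C=7
  Job 2: p=9, C=16
  Job 3: p=10, C=26
Total completion time = 7 + 16 + 26 = 49

49


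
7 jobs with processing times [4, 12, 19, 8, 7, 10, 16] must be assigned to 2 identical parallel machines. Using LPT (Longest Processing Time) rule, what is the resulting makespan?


Sort jobs in decreasing order (LPT): [19, 16, 12, 10, 8, 7, 4]
Assign each job to the least loaded machine:
  Machine 1: jobs [19, 10, 7, 4], load = 40
  Machine 2: jobs [16, 12, 8], load = 36
Makespan = max load = 40

40


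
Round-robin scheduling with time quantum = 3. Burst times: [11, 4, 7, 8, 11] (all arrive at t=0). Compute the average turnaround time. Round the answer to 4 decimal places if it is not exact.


Time quantum = 3
Execution trace:
  J1 runs 3 units, time = 3
  J2 runs 3 units, time = 6
  J3 runs 3 units, time = 9
  J4 runs 3 units, time = 12
  J5 runs 3 units, time = 15
  J1 runs 3 units, time = 18
  J2 runs 1 units, time = 19
  J3 runs 3 units, time = 22
  J4 runs 3 units, time = 25
  J5 runs 3 units, time = 28
  J1 runs 3 units, time = 31
  J3 runs 1 units, time = 32
  J4 runs 2 units, time = 34
  J5 runs 3 units, time = 37
  J1 runs 2 units, time = 39
  J5 runs 2 units, time = 41
Finish times: [39, 19, 32, 34, 41]
Average turnaround = 165/5 = 33.0

33.0


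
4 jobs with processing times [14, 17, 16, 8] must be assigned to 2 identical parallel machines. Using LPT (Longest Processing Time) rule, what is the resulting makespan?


Sort jobs in decreasing order (LPT): [17, 16, 14, 8]
Assign each job to the least loaded machine:
  Machine 1: jobs [17, 8], load = 25
  Machine 2: jobs [16, 14], load = 30
Makespan = max load = 30

30


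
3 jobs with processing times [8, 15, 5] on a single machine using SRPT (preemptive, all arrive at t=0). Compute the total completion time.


Since all jobs arrive at t=0, SRPT equals SPT ordering.
SPT order: [5, 8, 15]
Completion times:
  Job 1: p=5, C=5
  Job 2: p=8, C=13
  Job 3: p=15, C=28
Total completion time = 5 + 13 + 28 = 46

46


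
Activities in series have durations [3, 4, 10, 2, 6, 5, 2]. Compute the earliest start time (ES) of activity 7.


Activity 7 starts after activities 1 through 6 complete.
Predecessor durations: [3, 4, 10, 2, 6, 5]
ES = 3 + 4 + 10 + 2 + 6 + 5 = 30

30


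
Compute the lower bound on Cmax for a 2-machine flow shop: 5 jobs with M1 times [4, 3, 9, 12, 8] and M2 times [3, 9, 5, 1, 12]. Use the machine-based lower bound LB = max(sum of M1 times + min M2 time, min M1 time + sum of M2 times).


LB1 = sum(M1 times) + min(M2 times) = 36 + 1 = 37
LB2 = min(M1 times) + sum(M2 times) = 3 + 30 = 33
Lower bound = max(LB1, LB2) = max(37, 33) = 37

37


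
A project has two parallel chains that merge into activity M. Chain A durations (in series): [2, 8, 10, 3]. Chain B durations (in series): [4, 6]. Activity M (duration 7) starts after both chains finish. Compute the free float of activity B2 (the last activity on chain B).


ES(B2) = sum of predecessors on chain B = 4
EF(B2) = ES + duration = 4 + 6 = 10
Successor of B2 is M. ES(M) = max(sum(A), sum(B)) = max(23, 10) = 23
Free float = ES(successor) - EF(current) = 23 - 10 = 13

13


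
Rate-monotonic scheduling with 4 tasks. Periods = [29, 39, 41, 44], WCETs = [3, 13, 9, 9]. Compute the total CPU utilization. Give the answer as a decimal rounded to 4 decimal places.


Compute individual utilizations (exact fractions):
  Task 1: C/T = 3/29 (approx. 0.1034)
  Task 2: C/T = 13/39 = 1/3 (approx. 0.3333)
  Task 3: C/T = 9/41 (approx. 0.2195)
  Task 4: C/T = 9/44 (approx. 0.2045)
Total utilization U = 3/29 + 1/3 + 9/41 + 9/44 = 135107/156948
Rounded to 4 decimal places: U = 0.8608
RM (Liu & Layland) bound for 4 tasks = 0.756828; compare with U = 135107/156948 (approx. 0.860839)
bound < U <= 1, so the RM sufficient condition is not met (inconclusive; an exact test such as response-time analysis is needed).

0.8608


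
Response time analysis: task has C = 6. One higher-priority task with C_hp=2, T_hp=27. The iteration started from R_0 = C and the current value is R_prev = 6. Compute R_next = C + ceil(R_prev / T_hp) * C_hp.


R_next = C + ceil(R_prev / T_hp) * C_hp
ceil(6 / 27) = ceil(0.2222) = 1
Interference = 1 * 2 = 2
R_next = 6 + 2 = 8

8


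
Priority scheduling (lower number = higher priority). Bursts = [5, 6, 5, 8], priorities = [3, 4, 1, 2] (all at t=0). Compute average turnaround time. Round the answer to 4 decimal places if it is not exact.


Sort by priority (ascending = highest first):
Order: [(1, 5), (2, 8), (3, 5), (4, 6)]
Completion times:
  Priority 1, burst=5, C=5
  Priority 2, burst=8, C=13
  Priority 3, burst=5, C=18
  Priority 4, burst=6, C=24
Average turnaround = 60/4 = 15.0

15.0


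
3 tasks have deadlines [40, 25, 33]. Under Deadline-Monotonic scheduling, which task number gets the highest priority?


Sort tasks by relative deadline (ascending):
  Task 2: deadline = 25
  Task 3: deadline = 33
  Task 1: deadline = 40
Priority order (highest first): [2, 3, 1]
Highest priority task = 2

2


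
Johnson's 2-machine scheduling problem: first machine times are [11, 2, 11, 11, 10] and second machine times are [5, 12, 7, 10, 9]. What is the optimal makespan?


Apply Johnson's rule:
  Group 1 (a <= b): [(2, 2, 12)]
  Group 2 (a > b): [(4, 11, 10), (5, 10, 9), (3, 11, 7), (1, 11, 5)]
Optimal job order: [2, 4, 5, 3, 1]
Schedule:
  Job 2: M1 done at 2, M2 done at 14
  Job 4: M1 done at 13, M2 done at 24
  Job 5: M1 done at 23, M2 done at 33
  Job 3: M1 done at 34, M2 done at 41
  Job 1: M1 done at 45, M2 done at 50
Makespan = 50

50


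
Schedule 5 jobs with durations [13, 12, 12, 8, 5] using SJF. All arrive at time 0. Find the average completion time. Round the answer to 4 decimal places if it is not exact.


SJF order (ascending): [5, 8, 12, 12, 13]
Completion times:
  Job 1: burst=5, C=5
  Job 2: burst=8, C=13
  Job 3: burst=12, C=25
  Job 4: burst=12, C=37
  Job 5: burst=13, C=50
Average completion = 130/5 = 26.0

26.0


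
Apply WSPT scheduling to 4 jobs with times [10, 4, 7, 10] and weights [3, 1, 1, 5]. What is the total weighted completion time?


Compute p/w ratios and sort ascending (WSPT): [(10, 5), (10, 3), (4, 1), (7, 1)]
Compute weighted completion times:
  Job (p=10,w=5): C=10, w*C=5*10=50
  Job (p=10,w=3): C=20, w*C=3*20=60
  Job (p=4,w=1): C=24, w*C=1*24=24
  Job (p=7,w=1): C=31, w*C=1*31=31
Total weighted completion time = 165

165


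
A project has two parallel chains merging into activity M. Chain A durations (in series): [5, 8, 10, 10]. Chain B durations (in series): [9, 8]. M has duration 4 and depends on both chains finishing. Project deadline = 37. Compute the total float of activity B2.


Forward pass: ES(B2) = sum of predecessors on chain B = 9
EF = ES + duration = 9 + 8 = 17
Backward pass: LF(M) = deadline = 37; LS(M) = 37 - 4 = 33
LF(B2) = LS(M) - sum(successors on chain B) = 33 - 0 = 33
LS = LF - duration = 33 - 8 = 25
Total float = LS - ES = 25 - 9 = 16

16


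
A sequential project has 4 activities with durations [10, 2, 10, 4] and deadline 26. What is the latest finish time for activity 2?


LF(activity 2) = deadline - sum of successor durations
Successors: activities 3 through 4 with durations [10, 4]
Sum of successor durations = 14
LF = 26 - 14 = 12

12


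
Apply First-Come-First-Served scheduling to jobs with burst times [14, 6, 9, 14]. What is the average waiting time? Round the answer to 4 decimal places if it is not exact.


FCFS order (as given): [14, 6, 9, 14]
Waiting times:
  Job 1: wait = 0
  Job 2: wait = 14
  Job 3: wait = 20
  Job 4: wait = 29
Sum of waiting times = 63
Average waiting time = 63/4 = 15.75

15.75


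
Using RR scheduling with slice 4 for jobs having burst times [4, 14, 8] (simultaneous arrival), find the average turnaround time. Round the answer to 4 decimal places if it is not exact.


Time quantum = 4
Execution trace:
  J1 runs 4 units, time = 4
  J2 runs 4 units, time = 8
  J3 runs 4 units, time = 12
  J2 runs 4 units, time = 16
  J3 runs 4 units, time = 20
  J2 runs 4 units, time = 24
  J2 runs 2 units, time = 26
Finish times: [4, 26, 20]
Average turnaround = 50/3 = 16.6667

16.6667


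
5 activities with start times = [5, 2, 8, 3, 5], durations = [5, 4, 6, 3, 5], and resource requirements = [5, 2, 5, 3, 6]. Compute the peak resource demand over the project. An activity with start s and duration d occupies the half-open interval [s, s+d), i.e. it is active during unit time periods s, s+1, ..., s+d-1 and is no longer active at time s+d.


Each activity i is active on [start_i, start_i + duration_i).
Compute total resource usage per time slot:
  t=0: active resources = [], total = 0
  t=1: active resources = [], total = 0
  t=2: active resources = [2], total = 2
  t=3: active resources = [2, 3], total = 5
  t=4: active resources = [2, 3], total = 5
  t=5: active resources = [5, 2, 3, 6], total = 16
  t=6: active resources = [5, 6], total = 11
  t=7: active resources = [5, 6], total = 11
  t=8: active resources = [5, 5, 6], total = 16
  t=9: active resources = [5, 5, 6], total = 16
  t=10: active resources = [5], total = 5
  t=11: active resources = [5], total = 5
  t=12: active resources = [5], total = 5
  t=13: active resources = [5], total = 5
Peak resource demand = 16

16


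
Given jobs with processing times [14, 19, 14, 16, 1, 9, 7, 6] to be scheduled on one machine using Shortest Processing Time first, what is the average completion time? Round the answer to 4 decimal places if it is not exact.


Sort jobs by processing time (SPT order): [1, 6, 7, 9, 14, 14, 16, 19]
Compute completion times sequentially:
  Job 1: processing = 1, completes at 1
  Job 2: processing = 6, completes at 7
  Job 3: processing = 7, completes at 14
  Job 4: processing = 9, completes at 23
  Job 5: processing = 14, completes at 37
  Job 6: processing = 14, completes at 51
  Job 7: processing = 16, completes at 67
  Job 8: processing = 19, completes at 86
Sum of completion times = 286
Average completion time = 286/8 = 35.75

35.75


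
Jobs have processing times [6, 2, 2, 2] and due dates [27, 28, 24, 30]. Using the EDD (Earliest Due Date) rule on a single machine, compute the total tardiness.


Sort by due date (EDD order): [(2, 24), (6, 27), (2, 28), (2, 30)]
Compute completion times and tardiness:
  Job 1: p=2, d=24, C=2, tardiness=max(0,2-24)=0
  Job 2: p=6, d=27, C=8, tardiness=max(0,8-27)=0
  Job 3: p=2, d=28, C=10, tardiness=max(0,10-28)=0
  Job 4: p=2, d=30, C=12, tardiness=max(0,12-30)=0
Total tardiness = 0

0


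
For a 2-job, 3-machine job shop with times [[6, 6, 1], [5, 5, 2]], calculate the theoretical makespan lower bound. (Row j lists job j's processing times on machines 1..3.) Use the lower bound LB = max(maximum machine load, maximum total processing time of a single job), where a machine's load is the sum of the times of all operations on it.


Machine loads:
  Machine 1: 6 + 5 = 11
  Machine 2: 6 + 5 = 11
  Machine 3: 1 + 2 = 3
Max machine load = 11
Job totals:
  Job 1: 13
  Job 2: 12
Max job total = 13
Lower bound = max(11, 13) = 13

13


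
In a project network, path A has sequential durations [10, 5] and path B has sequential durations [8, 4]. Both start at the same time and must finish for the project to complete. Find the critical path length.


Path A total = 10 + 5 = 15
Path B total = 8 + 4 = 12
Critical path = longest path = max(15, 12) = 15

15


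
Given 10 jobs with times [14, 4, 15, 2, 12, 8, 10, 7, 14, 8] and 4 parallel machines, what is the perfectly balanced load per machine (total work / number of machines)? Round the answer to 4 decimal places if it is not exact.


Total processing time = 14 + 4 + 15 + 2 + 12 + 8 + 10 + 7 + 14 + 8 = 94
Number of machines = 4
Ideal balanced load = 94 / 4 = 23.5

23.5


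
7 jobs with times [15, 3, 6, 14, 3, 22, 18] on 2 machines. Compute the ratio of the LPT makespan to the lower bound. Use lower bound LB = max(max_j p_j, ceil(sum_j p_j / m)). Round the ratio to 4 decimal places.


LPT order: [22, 18, 15, 14, 6, 3, 3]
Machine loads after assignment: [42, 39]
LPT makespan = 42
Lower bound = max(max_job, ceil(total/2)) = max(22, 41) = 41
Ratio = 42 / 41 = 1.0244

1.0244


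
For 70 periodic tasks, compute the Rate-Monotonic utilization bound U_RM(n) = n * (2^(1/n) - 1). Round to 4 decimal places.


Compute 2^(1/70) = 1.0099512906
Subtract 1: 1.0099512906 - 1 = 0.0099512906
Multiply by n: 70 * 0.0099512906 = 0.6965903420
Round to 4 dp: 0.6966

0.6966


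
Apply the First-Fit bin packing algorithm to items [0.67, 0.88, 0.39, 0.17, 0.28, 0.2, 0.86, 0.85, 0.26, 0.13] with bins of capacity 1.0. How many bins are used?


Place items sequentially using First-Fit:
  Item 0.67 -> new Bin 1
  Item 0.88 -> new Bin 2
  Item 0.39 -> new Bin 3
  Item 0.17 -> Bin 1 (now 0.84)
  Item 0.28 -> Bin 3 (now 0.67)
  Item 0.2 -> Bin 3 (now 0.87)
  Item 0.86 -> new Bin 4
  Item 0.85 -> new Bin 5
  Item 0.26 -> new Bin 6
  Item 0.13 -> Bin 1 (now 0.97)
Total bins used = 6

6


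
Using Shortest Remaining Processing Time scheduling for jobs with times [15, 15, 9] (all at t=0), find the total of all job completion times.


Since all jobs arrive at t=0, SRPT equals SPT ordering.
SPT order: [9, 15, 15]
Completion times:
  Job 1: p=9, C=9
  Job 2: p=15, C=24
  Job 3: p=15, C=39
Total completion time = 9 + 24 + 39 = 72

72


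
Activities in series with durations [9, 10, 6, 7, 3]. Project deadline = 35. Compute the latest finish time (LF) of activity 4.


LF(activity 4) = deadline - sum of successor durations
Successors: activities 5 through 5 with durations [3]
Sum of successor durations = 3
LF = 35 - 3 = 32

32


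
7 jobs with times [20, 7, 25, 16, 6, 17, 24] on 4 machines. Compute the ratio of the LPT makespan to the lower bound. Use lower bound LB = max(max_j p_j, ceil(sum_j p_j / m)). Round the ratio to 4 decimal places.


LPT order: [25, 24, 20, 17, 16, 7, 6]
Machine loads after assignment: [25, 30, 27, 33]
LPT makespan = 33
Lower bound = max(max_job, ceil(total/4)) = max(25, 29) = 29
Ratio = 33 / 29 = 1.1379

1.1379


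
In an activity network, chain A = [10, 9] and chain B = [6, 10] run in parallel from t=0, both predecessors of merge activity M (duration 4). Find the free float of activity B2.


ES(B2) = sum of predecessors on chain B = 6
EF(B2) = ES + duration = 6 + 10 = 16
Successor of B2 is M. ES(M) = max(sum(A), sum(B)) = max(19, 16) = 19
Free float = ES(successor) - EF(current) = 19 - 16 = 3

3


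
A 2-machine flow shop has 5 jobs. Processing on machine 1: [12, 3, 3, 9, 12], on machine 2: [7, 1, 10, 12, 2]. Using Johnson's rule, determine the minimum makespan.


Apply Johnson's rule:
  Group 1 (a <= b): [(3, 3, 10), (4, 9, 12)]
  Group 2 (a > b): [(1, 12, 7), (5, 12, 2), (2, 3, 1)]
Optimal job order: [3, 4, 1, 5, 2]
Schedule:
  Job 3: M1 done at 3, M2 done at 13
  Job 4: M1 done at 12, M2 done at 25
  Job 1: M1 done at 24, M2 done at 32
  Job 5: M1 done at 36, M2 done at 38
  Job 2: M1 done at 39, M2 done at 40
Makespan = 40

40


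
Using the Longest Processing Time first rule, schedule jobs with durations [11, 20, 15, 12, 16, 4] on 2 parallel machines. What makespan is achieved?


Sort jobs in decreasing order (LPT): [20, 16, 15, 12, 11, 4]
Assign each job to the least loaded machine:
  Machine 1: jobs [20, 12, 4], load = 36
  Machine 2: jobs [16, 15, 11], load = 42
Makespan = max load = 42

42


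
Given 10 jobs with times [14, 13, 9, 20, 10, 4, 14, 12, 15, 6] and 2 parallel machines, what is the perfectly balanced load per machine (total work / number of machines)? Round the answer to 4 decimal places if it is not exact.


Total processing time = 14 + 13 + 9 + 20 + 10 + 4 + 14 + 12 + 15 + 6 = 117
Number of machines = 2
Ideal balanced load = 117 / 2 = 58.5

58.5


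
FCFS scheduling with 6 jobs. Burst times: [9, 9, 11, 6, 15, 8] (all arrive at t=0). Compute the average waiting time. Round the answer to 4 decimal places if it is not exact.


FCFS order (as given): [9, 9, 11, 6, 15, 8]
Waiting times:
  Job 1: wait = 0
  Job 2: wait = 9
  Job 3: wait = 18
  Job 4: wait = 29
  Job 5: wait = 35
  Job 6: wait = 50
Sum of waiting times = 141
Average waiting time = 141/6 = 23.5

23.5


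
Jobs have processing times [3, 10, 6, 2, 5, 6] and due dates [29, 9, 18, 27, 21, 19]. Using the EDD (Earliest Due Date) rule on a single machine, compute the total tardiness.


Sort by due date (EDD order): [(10, 9), (6, 18), (6, 19), (5, 21), (2, 27), (3, 29)]
Compute completion times and tardiness:
  Job 1: p=10, d=9, C=10, tardiness=max(0,10-9)=1
  Job 2: p=6, d=18, C=16, tardiness=max(0,16-18)=0
  Job 3: p=6, d=19, C=22, tardiness=max(0,22-19)=3
  Job 4: p=5, d=21, C=27, tardiness=max(0,27-21)=6
  Job 5: p=2, d=27, C=29, tardiness=max(0,29-27)=2
  Job 6: p=3, d=29, C=32, tardiness=max(0,32-29)=3
Total tardiness = 15

15


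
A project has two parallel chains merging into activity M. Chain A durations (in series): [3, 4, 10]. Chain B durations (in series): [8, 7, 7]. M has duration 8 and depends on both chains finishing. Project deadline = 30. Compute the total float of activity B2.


Forward pass: ES(B2) = sum of predecessors on chain B = 8
EF = ES + duration = 8 + 7 = 15
Backward pass: LF(M) = deadline = 30; LS(M) = 30 - 8 = 22
LF(B2) = LS(M) - sum(successors on chain B) = 22 - 7 = 15
LS = LF - duration = 15 - 7 = 8
Total float = LS - ES = 8 - 8 = 0

0


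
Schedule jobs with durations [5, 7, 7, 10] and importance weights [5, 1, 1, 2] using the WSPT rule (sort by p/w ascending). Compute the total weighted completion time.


Compute p/w ratios and sort ascending (WSPT): [(5, 5), (10, 2), (7, 1), (7, 1)]
Compute weighted completion times:
  Job (p=5,w=5): C=5, w*C=5*5=25
  Job (p=10,w=2): C=15, w*C=2*15=30
  Job (p=7,w=1): C=22, w*C=1*22=22
  Job (p=7,w=1): C=29, w*C=1*29=29
Total weighted completion time = 106

106


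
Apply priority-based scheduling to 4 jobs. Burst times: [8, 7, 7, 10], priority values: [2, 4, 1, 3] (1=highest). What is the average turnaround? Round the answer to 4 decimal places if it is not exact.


Sort by priority (ascending = highest first):
Order: [(1, 7), (2, 8), (3, 10), (4, 7)]
Completion times:
  Priority 1, burst=7, C=7
  Priority 2, burst=8, C=15
  Priority 3, burst=10, C=25
  Priority 4, burst=7, C=32
Average turnaround = 79/4 = 19.75

19.75


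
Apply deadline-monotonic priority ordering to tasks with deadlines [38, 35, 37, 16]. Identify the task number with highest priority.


Sort tasks by relative deadline (ascending):
  Task 4: deadline = 16
  Task 2: deadline = 35
  Task 3: deadline = 37
  Task 1: deadline = 38
Priority order (highest first): [4, 2, 3, 1]
Highest priority task = 4

4


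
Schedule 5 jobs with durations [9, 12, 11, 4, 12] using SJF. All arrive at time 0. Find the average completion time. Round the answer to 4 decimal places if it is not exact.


SJF order (ascending): [4, 9, 11, 12, 12]
Completion times:
  Job 1: burst=4, C=4
  Job 2: burst=9, C=13
  Job 3: burst=11, C=24
  Job 4: burst=12, C=36
  Job 5: burst=12, C=48
Average completion = 125/5 = 25.0

25.0


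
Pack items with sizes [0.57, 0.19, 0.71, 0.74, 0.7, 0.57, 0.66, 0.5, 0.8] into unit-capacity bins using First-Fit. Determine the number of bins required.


Place items sequentially using First-Fit:
  Item 0.57 -> new Bin 1
  Item 0.19 -> Bin 1 (now 0.76)
  Item 0.71 -> new Bin 2
  Item 0.74 -> new Bin 3
  Item 0.7 -> new Bin 4
  Item 0.57 -> new Bin 5
  Item 0.66 -> new Bin 6
  Item 0.5 -> new Bin 7
  Item 0.8 -> new Bin 8
Total bins used = 8

8


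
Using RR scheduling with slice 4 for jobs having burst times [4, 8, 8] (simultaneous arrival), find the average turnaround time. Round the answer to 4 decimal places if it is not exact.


Time quantum = 4
Execution trace:
  J1 runs 4 units, time = 4
  J2 runs 4 units, time = 8
  J3 runs 4 units, time = 12
  J2 runs 4 units, time = 16
  J3 runs 4 units, time = 20
Finish times: [4, 16, 20]
Average turnaround = 40/3 = 13.3333

13.3333


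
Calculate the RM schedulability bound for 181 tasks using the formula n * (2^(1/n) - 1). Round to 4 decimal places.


Compute 2^(1/181) = 1.0038368845
Subtract 1: 1.0038368845 - 1 = 0.0038368845
Multiply by n: 181 * 0.0038368845 = 0.6944760945
Round to 4 dp: 0.6945

0.6945


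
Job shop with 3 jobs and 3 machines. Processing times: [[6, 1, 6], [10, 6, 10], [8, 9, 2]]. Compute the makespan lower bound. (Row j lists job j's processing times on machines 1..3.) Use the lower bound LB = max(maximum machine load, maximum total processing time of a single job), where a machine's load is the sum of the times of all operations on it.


Machine loads:
  Machine 1: 6 + 10 + 8 = 24
  Machine 2: 1 + 6 + 9 = 16
  Machine 3: 6 + 10 + 2 = 18
Max machine load = 24
Job totals:
  Job 1: 13
  Job 2: 26
  Job 3: 19
Max job total = 26
Lower bound = max(24, 26) = 26

26


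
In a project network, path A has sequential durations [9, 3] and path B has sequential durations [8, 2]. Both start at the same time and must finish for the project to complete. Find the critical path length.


Path A total = 9 + 3 = 12
Path B total = 8 + 2 = 10
Critical path = longest path = max(12, 10) = 12

12


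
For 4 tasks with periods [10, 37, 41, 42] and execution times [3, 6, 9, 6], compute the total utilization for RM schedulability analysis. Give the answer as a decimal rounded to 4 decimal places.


Compute individual utilizations (exact fractions):
  Task 1: C/T = 3/10 (approx. 0.3)
  Task 2: C/T = 6/37 (approx. 0.1622)
  Task 3: C/T = 9/41 (approx. 0.2195)
  Task 4: C/T = 6/42 = 1/7 (approx. 0.1429)
Total utilization U = 3/10 + 6/37 + 9/41 + 1/7 = 87557/106190
Rounded to 4 decimal places: U = 0.8245
RM (Liu & Layland) bound for 4 tasks = 0.756828; compare with U = 87557/106190 (approx. 0.824532)
bound < U <= 1, so the RM sufficient condition is not met (inconclusive; an exact test such as response-time analysis is needed).

0.8245


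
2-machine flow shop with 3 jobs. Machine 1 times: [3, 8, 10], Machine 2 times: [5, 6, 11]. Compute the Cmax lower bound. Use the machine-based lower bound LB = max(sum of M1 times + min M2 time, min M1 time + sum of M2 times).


LB1 = sum(M1 times) + min(M2 times) = 21 + 5 = 26
LB2 = min(M1 times) + sum(M2 times) = 3 + 22 = 25
Lower bound = max(LB1, LB2) = max(26, 25) = 26

26


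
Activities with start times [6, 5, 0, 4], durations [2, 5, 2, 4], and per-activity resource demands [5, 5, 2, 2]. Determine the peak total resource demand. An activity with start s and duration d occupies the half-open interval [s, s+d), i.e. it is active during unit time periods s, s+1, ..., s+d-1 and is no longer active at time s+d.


Each activity i is active on [start_i, start_i + duration_i).
Compute total resource usage per time slot:
  t=0: active resources = [2], total = 2
  t=1: active resources = [2], total = 2
  t=2: active resources = [], total = 0
  t=3: active resources = [], total = 0
  t=4: active resources = [2], total = 2
  t=5: active resources = [5, 2], total = 7
  t=6: active resources = [5, 5, 2], total = 12
  t=7: active resources = [5, 5, 2], total = 12
  t=8: active resources = [5], total = 5
  t=9: active resources = [5], total = 5
Peak resource demand = 12

12


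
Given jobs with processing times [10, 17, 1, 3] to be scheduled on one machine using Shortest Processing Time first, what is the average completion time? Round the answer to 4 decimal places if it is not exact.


Sort jobs by processing time (SPT order): [1, 3, 10, 17]
Compute completion times sequentially:
  Job 1: processing = 1, completes at 1
  Job 2: processing = 3, completes at 4
  Job 3: processing = 10, completes at 14
  Job 4: processing = 17, completes at 31
Sum of completion times = 50
Average completion time = 50/4 = 12.5

12.5


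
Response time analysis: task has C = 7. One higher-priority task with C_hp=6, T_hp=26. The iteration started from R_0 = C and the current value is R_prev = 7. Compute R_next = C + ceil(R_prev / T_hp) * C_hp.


R_next = C + ceil(R_prev / T_hp) * C_hp
ceil(7 / 26) = ceil(0.2692) = 1
Interference = 1 * 6 = 6
R_next = 7 + 6 = 13

13


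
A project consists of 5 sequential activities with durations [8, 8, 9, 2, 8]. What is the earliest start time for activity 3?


Activity 3 starts after activities 1 through 2 complete.
Predecessor durations: [8, 8]
ES = 8 + 8 = 16

16


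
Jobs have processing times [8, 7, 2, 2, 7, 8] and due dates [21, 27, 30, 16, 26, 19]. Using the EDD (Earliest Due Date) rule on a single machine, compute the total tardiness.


Sort by due date (EDD order): [(2, 16), (8, 19), (8, 21), (7, 26), (7, 27), (2, 30)]
Compute completion times and tardiness:
  Job 1: p=2, d=16, C=2, tardiness=max(0,2-16)=0
  Job 2: p=8, d=19, C=10, tardiness=max(0,10-19)=0
  Job 3: p=8, d=21, C=18, tardiness=max(0,18-21)=0
  Job 4: p=7, d=26, C=25, tardiness=max(0,25-26)=0
  Job 5: p=7, d=27, C=32, tardiness=max(0,32-27)=5
  Job 6: p=2, d=30, C=34, tardiness=max(0,34-30)=4
Total tardiness = 9

9


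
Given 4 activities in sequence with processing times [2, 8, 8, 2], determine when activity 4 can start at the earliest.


Activity 4 starts after activities 1 through 3 complete.
Predecessor durations: [2, 8, 8]
ES = 2 + 8 + 8 = 18

18
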